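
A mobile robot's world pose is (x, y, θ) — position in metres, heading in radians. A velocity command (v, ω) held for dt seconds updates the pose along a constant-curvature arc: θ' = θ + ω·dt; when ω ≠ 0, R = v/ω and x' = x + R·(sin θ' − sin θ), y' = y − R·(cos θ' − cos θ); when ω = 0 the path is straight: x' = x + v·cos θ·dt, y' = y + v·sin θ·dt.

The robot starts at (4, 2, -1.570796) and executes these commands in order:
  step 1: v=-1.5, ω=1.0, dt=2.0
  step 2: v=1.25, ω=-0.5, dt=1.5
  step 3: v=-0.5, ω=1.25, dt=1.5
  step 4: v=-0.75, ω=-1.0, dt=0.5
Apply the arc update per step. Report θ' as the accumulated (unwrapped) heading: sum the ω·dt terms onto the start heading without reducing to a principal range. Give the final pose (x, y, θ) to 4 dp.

step 1: θ'=0.4292 (R=-1.5000) → pose (1.8758, 3.3639, 0.4292)
step 2: θ'=-0.3208 (R=-2.5000) → pose (3.7045, 3.4632, -0.3208)
step 3: θ'=1.5542 (R=-0.4000) → pose (3.1784, 3.0902, 1.5542)
step 4: θ'=1.0542 (R=0.7500) → pose (3.0806, 2.7322, 1.0542)

(3.0806, 2.7322, 1.0542)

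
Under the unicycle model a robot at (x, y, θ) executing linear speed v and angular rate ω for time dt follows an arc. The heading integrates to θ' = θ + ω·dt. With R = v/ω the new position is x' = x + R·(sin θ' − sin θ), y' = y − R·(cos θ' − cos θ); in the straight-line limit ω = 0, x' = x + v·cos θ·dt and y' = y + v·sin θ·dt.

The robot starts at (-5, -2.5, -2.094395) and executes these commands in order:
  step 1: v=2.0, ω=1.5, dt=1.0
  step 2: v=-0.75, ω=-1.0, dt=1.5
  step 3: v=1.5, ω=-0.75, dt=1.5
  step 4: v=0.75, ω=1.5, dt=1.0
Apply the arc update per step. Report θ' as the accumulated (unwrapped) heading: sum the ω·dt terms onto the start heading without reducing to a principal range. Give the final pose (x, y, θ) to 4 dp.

(-7.2423, -4.6934, -1.7194)

step 1: θ'=-0.5944 (R=1.3333) → pose (-4.5920, -4.2713, -0.5944)
step 2: θ'=-2.0944 (R=0.7500) → pose (-4.8215, -3.2750, -2.0944)
step 3: θ'=-3.2194 (R=-2.0000) → pose (-6.7090, -4.2689, -3.2194)
step 4: θ'=-1.7194 (R=0.5000) → pose (-7.2423, -4.6934, -1.7194)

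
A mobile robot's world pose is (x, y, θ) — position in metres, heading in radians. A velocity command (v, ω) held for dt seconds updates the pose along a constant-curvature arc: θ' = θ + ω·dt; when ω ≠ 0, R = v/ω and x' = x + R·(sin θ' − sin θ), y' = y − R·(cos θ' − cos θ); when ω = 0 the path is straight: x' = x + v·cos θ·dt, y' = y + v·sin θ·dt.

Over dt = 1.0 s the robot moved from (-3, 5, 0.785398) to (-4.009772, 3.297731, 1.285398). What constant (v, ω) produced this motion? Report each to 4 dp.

Δθ = 1.285398 − 0.785398 = 0.500000
ω = Δθ/dt = 0.500000/1.0 = 0.5000
R = −Δy/(cos θ' − cos θ) = -4.0000
v = R·ω = -4.0000·0.5000 = -2.0000

v = -2.0000, ω = 0.5000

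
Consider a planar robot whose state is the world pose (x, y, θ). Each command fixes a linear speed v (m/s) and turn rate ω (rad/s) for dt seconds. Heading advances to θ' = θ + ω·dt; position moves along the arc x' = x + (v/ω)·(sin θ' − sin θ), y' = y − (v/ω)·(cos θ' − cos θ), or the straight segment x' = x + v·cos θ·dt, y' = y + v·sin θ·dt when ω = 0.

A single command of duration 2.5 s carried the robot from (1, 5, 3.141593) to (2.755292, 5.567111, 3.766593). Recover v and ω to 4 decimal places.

v = -0.7500, ω = 0.2500

Δθ = 3.766593 − 3.141593 = 0.625000
ω = Δθ/dt = 0.625000/2.5 = 0.2500
R = Δx/(sin θ' − sin θ) = -3.0000
v = R·ω = -3.0000·0.2500 = -0.7500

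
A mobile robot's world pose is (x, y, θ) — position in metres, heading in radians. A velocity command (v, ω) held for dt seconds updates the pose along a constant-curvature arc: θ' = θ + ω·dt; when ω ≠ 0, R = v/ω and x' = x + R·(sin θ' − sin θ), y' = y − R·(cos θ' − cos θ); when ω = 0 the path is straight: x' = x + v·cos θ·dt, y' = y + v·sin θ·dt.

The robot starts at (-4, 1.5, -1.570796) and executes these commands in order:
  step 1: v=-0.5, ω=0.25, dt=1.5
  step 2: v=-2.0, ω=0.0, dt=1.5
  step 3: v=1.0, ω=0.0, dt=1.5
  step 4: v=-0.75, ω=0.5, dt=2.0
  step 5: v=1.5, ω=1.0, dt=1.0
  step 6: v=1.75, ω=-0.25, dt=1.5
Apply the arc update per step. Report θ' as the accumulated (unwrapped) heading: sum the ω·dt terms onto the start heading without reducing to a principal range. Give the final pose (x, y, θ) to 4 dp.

(-2.2912, 6.4903, 0.4292)

step 1: θ'=-1.1958 (R=-2.0000) → pose (-4.1390, 2.2325, -1.1958)
step 2: θ'=-1.1958 (straight) → pose (-5.2378, 5.0241, -1.1958)
step 3: θ'=-1.1958 (straight) → pose (-4.6884, 3.6283, -1.1958)
step 4: θ'=-0.1958 (R=-1.5000) → pose (-5.7923, 4.5502, -0.1958)
step 5: θ'=0.8042 (R=1.5000) → pose (-4.4201, 4.9810, 0.8042)
step 6: θ'=0.4292 (R=-7.0000) → pose (-2.2912, 6.4903, 0.4292)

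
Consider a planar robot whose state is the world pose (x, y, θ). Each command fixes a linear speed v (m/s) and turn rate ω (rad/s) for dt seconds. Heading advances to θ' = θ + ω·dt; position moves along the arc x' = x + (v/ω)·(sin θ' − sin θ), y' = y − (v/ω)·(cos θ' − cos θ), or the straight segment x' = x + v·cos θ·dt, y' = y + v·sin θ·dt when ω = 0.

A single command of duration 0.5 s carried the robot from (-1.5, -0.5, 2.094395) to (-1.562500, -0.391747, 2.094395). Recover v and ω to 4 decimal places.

Δθ = 2.094395 − 2.094395 = 0.000000
ω = Δθ/dt = 0.000000/0.5 = 0.0000
ω = 0 → v = (Δx·cos θ + Δy·sin θ)/dt = 0.2500

v = 0.2500, ω = 0.0000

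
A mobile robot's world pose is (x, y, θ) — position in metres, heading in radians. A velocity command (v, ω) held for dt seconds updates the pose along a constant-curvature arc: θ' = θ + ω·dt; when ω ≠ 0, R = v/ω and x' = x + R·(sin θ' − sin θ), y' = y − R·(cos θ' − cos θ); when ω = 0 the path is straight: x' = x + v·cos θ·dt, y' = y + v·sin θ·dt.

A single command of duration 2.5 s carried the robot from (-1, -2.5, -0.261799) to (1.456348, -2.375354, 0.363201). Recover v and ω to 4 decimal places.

v = 1.0000, ω = 0.2500

Δθ = 0.363201 − -0.261799 = 0.625000
ω = Δθ/dt = 0.625000/2.5 = 0.2500
R = Δx/(sin θ' − sin θ) = 4.0000
v = R·ω = 4.0000·0.2500 = 1.0000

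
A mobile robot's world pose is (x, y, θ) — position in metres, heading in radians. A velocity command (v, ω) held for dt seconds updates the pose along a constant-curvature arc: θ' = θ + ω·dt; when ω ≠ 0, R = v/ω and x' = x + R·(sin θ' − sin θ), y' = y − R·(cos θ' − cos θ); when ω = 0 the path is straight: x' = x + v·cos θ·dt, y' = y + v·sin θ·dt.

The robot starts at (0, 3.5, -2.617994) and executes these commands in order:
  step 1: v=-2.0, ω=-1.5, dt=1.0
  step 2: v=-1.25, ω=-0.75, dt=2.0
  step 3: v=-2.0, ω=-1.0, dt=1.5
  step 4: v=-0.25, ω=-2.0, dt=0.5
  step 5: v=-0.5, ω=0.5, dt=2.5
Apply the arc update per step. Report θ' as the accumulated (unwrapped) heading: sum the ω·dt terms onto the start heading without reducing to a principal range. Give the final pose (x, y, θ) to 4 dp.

step 1: θ'=-4.1180 (R=1.3333) → pose (1.7713, 3.0920, -4.1180)
step 2: θ'=-5.6180 (R=1.6667) → pose (1.4192, 0.8473, -5.6180)
step 3: θ'=-7.1180 (R=2.0000) → pose (-1.2976, 1.0783, -7.1180)
step 4: θ'=-8.1180 (R=0.1250) → pose (-1.3256, 1.1948, -8.1180)
step 5: θ'=-6.8680 (R=-1.0000) → pose (-1.7389, 2.2896, -6.8680)

(-1.7389, 2.2896, -6.8680)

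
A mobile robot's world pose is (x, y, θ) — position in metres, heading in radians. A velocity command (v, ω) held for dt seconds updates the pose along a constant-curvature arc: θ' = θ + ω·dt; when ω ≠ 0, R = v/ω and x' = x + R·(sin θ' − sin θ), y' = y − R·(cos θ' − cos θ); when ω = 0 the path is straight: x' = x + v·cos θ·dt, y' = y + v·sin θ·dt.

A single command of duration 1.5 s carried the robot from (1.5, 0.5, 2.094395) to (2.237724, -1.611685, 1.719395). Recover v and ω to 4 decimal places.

v = -1.5000, ω = -0.2500

Δθ = 1.719395 − 2.094395 = -0.375000
ω = Δθ/dt = -0.375000/1.5 = -0.2500
R = −Δy/(cos θ' − cos θ) = 6.0000
v = R·ω = 6.0000·-0.2500 = -1.5000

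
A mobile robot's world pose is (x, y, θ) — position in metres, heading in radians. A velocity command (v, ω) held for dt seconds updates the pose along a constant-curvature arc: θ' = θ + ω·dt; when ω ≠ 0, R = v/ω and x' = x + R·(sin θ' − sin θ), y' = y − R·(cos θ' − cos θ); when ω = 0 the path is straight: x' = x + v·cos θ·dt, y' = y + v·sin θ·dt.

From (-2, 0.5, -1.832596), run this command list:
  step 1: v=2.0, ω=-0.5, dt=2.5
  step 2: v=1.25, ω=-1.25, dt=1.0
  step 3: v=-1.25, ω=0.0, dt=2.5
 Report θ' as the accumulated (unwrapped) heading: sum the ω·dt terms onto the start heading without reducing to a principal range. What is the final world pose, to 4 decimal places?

step 1: θ'=-3.0826 (R=-4.0000) → pose (-5.6279, -2.4578, -3.0826)
step 2: θ'=-4.3326 (R=-1.0000) → pose (-6.6156, -1.8302, -4.3326)
step 3: θ'=-4.3326 (straight) → pose (-5.4570, -4.7325, -4.3326)

(-5.4570, -4.7325, -4.3326)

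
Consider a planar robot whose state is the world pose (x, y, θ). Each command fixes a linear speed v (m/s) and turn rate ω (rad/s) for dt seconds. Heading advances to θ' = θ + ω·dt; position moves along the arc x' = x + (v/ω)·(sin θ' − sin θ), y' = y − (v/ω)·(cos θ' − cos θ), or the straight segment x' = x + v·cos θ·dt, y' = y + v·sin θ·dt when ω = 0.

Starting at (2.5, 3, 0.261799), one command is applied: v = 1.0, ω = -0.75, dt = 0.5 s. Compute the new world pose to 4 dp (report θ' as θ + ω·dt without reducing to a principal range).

(2.9957, 3.0369, -0.1132)

θ' = 0.2618 + -0.75·0.5 = -0.1132
R = v/ω = 1.0/-0.75 = -1.3333
x' = 2.5 + -1.3333·(sin -0.1132 − sin 0.2618) = 2.9957
y' = 3 − -1.3333·(cos -0.1132 − cos 0.2618) = 3.0369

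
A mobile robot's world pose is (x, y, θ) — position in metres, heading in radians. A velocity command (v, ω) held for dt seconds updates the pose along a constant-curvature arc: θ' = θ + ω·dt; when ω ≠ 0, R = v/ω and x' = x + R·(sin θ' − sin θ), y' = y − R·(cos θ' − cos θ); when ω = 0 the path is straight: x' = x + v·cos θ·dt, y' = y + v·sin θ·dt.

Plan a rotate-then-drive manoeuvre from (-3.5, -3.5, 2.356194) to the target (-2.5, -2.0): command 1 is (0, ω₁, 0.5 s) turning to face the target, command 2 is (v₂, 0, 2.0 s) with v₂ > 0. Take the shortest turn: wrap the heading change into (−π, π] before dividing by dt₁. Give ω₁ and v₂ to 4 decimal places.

heading to target = atan2(-2−-3.5, -2.5−-3.5) = 0.9828
Δθ = wrap(0.9828 − 2.3562) = -1.3734; ω₁ = Δθ/dt₁ = -2.7468
distance = √((-2.5−-3.5)² + (-2−-3.5)²) = 1.8028; v₂ = distance/dt₂ = 0.9014

ω₁ = -2.7468, v₂ = 0.9014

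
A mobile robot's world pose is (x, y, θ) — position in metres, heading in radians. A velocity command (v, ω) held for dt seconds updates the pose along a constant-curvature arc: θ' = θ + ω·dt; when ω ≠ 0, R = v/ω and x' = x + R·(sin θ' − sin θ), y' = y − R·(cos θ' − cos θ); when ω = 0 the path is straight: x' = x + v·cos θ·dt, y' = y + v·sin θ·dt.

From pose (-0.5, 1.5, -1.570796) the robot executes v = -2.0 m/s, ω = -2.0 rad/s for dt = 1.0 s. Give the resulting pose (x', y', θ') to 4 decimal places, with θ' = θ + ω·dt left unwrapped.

(0.9161, 2.4093, -3.5708)

θ' = -1.5708 + -2.0·1.0 = -3.5708
R = v/ω = -2.0/-2.0 = 1.0000
x' = -0.5 + 1.0000·(sin -3.5708 − sin -1.5708) = 0.9161
y' = 1.5 − 1.0000·(cos -3.5708 − cos -1.5708) = 2.4093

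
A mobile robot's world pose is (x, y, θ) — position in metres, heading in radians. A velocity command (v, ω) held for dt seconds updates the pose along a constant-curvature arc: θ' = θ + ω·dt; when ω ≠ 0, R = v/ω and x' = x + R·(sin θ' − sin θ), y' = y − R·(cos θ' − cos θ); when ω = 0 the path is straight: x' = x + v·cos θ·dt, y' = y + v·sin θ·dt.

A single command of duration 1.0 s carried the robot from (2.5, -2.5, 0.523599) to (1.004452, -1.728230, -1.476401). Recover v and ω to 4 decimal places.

v = -2.0000, ω = -2.0000

Δθ = -1.476401 − 0.523599 = -2.000000
ω = Δθ/dt = -2.000000/1.0 = -2.0000
R = Δx/(sin θ' − sin θ) = 1.0000
v = R·ω = 1.0000·-2.0000 = -2.0000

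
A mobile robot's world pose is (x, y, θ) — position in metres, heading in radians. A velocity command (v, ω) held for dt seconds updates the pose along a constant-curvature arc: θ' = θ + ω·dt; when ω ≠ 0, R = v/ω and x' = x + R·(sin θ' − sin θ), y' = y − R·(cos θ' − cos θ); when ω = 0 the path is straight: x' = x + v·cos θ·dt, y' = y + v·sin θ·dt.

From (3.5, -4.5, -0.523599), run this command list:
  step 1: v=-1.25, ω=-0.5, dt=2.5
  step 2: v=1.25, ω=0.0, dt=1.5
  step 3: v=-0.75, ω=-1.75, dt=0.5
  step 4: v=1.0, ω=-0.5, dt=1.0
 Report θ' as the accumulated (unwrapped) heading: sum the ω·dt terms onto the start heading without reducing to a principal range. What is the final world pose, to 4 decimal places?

(1.1800, -3.6149, -3.1486)

step 1: θ'=-1.7736 (R=2.5000) → pose (2.3012, -1.8314, -1.7736)
step 2: θ'=-1.7736 (straight) → pose (1.9236, -3.6680, -1.7736)
step 3: θ'=-2.6486 (R=0.4286) → pose (2.1405, -3.3768, -2.6486)
step 4: θ'=-3.1486 (R=-2.0000) → pose (1.1800, -3.6149, -3.1486)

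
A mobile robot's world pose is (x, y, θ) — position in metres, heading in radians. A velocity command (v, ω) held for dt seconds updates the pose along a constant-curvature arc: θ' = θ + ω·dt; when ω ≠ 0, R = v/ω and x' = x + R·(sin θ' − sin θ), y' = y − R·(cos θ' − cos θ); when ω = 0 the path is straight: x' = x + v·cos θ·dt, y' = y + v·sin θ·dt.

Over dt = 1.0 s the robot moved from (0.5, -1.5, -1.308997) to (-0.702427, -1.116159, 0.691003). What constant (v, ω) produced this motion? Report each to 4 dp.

Δθ = 0.691003 − -1.308997 = 2.000000
ω = Δθ/dt = 2.000000/1.0 = 2.0000
R = Δx/(sin θ' − sin θ) = -0.7500
v = R·ω = -0.7500·2.0000 = -1.5000

v = -1.5000, ω = 2.0000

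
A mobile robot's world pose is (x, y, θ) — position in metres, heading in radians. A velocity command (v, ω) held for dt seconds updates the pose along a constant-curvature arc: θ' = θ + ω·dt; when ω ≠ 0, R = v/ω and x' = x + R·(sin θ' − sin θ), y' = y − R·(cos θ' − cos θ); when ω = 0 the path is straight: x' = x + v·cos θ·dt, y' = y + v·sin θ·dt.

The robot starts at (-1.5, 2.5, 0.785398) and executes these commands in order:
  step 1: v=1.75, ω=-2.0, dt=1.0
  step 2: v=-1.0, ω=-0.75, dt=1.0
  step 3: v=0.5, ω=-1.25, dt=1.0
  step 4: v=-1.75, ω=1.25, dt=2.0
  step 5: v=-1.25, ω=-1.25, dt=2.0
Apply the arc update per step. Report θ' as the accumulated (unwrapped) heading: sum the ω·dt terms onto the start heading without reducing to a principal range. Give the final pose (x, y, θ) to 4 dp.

step 1: θ'=-1.2146 (R=-0.8750) → pose (-0.0612, 2.1864, -1.2146)
step 2: θ'=-1.9646 (R=1.3333) → pose (-0.0428, 3.1630, -1.9646)
step 3: θ'=-3.2146 (R=-0.4000) → pose (-0.4414, 2.9175, -3.2146)
step 4: θ'=-0.7146 (R=-1.4000) → pose (0.5782, 5.3713, -0.7146)
step 5: θ'=-3.2146 (R=1.0000) → pose (1.3064, 7.1240, -3.2146)

(1.3064, 7.1240, -3.2146)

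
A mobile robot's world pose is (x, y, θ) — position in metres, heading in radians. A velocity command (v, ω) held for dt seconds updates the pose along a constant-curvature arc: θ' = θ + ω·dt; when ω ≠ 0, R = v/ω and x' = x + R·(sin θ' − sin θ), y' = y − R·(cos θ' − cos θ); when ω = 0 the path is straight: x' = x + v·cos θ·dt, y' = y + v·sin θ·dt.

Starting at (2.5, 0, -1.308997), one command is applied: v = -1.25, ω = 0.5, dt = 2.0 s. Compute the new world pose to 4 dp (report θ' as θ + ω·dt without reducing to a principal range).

(0.8454, 1.7346, -0.3090)

θ' = -1.3090 + 0.5·2.0 = -0.3090
R = v/ω = -1.25/0.5 = -2.5000
x' = 2.5 + -2.5000·(sin -0.3090 − sin -1.3090) = 0.8454
y' = 0 − -2.5000·(cos -0.3090 − cos -1.3090) = 1.7346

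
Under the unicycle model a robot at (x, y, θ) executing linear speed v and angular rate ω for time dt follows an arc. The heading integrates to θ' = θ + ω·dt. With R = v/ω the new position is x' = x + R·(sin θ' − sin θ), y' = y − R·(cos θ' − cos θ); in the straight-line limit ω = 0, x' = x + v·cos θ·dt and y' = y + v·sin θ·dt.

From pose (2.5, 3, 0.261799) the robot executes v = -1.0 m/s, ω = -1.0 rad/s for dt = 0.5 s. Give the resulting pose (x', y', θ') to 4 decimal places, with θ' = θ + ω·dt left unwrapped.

(2.0052, 2.9942, -0.2382)

θ' = 0.2618 + -1.0·0.5 = -0.2382
R = v/ω = -1.0/-1.0 = 1.0000
x' = 2.5 + 1.0000·(sin -0.2382 − sin 0.2618) = 2.0052
y' = 3 − 1.0000·(cos -0.2382 − cos 0.2618) = 2.9942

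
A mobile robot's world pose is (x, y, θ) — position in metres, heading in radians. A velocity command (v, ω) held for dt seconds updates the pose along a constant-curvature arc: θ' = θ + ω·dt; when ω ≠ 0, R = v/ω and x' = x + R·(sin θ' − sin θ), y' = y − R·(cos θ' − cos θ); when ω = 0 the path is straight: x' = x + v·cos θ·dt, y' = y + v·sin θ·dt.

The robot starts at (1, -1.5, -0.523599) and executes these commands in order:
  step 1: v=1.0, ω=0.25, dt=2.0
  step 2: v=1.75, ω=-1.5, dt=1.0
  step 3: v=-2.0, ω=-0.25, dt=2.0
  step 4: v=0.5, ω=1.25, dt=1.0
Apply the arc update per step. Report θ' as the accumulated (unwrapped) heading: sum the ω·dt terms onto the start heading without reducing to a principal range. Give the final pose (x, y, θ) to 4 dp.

(4.9210, 0.2701, -0.7736)

step 1: θ'=-0.0236 (R=4.0000) → pose (2.9056, -2.0348, -0.0236)
step 2: θ'=-1.5236 (R=-1.1667) → pose (4.0435, -3.1461, -1.5236)
step 3: θ'=-2.0236 (R=8.0000) → pose (4.8407, 0.7313, -2.0236)
step 4: θ'=-0.7736 (R=0.4000) → pose (4.9210, 0.2701, -0.7736)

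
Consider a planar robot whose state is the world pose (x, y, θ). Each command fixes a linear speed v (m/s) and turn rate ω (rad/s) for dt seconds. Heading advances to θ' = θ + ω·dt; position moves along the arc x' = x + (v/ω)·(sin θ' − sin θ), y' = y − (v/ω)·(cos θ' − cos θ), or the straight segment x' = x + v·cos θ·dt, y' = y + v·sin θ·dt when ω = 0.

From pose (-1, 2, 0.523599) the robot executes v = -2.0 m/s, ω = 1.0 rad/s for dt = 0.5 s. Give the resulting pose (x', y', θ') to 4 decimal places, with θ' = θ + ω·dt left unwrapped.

(-1.7080, 1.3085, 1.0236)

θ' = 0.5236 + 1.0·0.5 = 1.0236
R = v/ω = -2.0/1.0 = -2.0000
x' = -1 + -2.0000·(sin 1.0236 − sin 0.5236) = -1.7080
y' = 2 − -2.0000·(cos 1.0236 − cos 0.5236) = 1.3085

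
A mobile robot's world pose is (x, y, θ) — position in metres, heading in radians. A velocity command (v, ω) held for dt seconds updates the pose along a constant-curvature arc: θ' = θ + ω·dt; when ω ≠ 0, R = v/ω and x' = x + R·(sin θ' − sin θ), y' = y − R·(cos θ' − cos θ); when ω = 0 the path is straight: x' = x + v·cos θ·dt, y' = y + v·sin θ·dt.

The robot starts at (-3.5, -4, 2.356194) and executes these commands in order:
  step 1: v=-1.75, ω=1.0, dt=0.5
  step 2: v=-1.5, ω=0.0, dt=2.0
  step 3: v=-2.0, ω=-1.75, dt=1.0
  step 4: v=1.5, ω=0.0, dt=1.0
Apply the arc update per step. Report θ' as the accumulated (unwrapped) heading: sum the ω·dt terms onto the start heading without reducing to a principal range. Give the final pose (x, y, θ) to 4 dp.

step 1: θ'=2.8562 (R=-1.7500) → pose (-2.7553, -4.4418, 2.8562)
step 2: θ'=2.8562 (straight) → pose (0.1234, -5.2864, 2.8562)
step 3: θ'=1.1062 (R=1.1429) → pose (0.8233, -6.8951, 1.1062)
step 4: θ'=1.1062 (straight) → pose (1.4954, -5.5541, 1.1062)

(1.4954, -5.5541, 1.1062)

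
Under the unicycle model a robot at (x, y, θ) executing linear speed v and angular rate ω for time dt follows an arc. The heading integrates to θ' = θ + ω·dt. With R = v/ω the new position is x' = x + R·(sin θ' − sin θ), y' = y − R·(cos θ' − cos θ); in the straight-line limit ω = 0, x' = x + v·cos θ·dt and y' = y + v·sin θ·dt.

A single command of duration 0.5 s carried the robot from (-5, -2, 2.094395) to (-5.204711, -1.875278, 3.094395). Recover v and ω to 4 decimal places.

v = 0.5000, ω = 2.0000

Δθ = 3.094395 − 2.094395 = 1.000000
ω = Δθ/dt = 1.000000/0.5 = 2.0000
R = Δx/(sin θ' − sin θ) = 0.2500
v = R·ω = 0.2500·2.0000 = 0.5000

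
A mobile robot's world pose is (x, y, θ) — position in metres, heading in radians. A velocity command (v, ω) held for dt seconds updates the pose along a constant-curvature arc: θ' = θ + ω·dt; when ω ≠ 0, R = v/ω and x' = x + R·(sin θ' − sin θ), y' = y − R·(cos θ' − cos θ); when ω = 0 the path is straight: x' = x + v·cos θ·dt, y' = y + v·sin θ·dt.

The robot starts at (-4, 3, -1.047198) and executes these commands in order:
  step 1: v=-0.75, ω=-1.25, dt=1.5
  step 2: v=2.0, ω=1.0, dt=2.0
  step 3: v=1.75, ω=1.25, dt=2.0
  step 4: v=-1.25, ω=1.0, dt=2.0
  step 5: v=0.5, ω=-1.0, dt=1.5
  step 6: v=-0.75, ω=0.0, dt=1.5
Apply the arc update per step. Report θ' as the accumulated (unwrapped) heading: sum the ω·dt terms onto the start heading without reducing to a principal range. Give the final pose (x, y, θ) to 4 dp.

(-0.5779, -0.3163, 2.0778)

step 1: θ'=-2.9222 (R=0.6000) → pose (-3.6110, 3.8856, -2.9222)
step 2: θ'=-0.9222 (R=2.0000) → pose (-4.7696, 0.7254, -0.9222)
step 3: θ'=1.5778 (R=1.4000) → pose (-2.2539, 1.5809, 1.5778)
step 4: θ'=3.5778 (R=-1.2500) → pose (-0.4758, 0.4567, 3.5778)
step 5: θ'=2.0778 (R=-0.5000) → pose (-1.1241, 0.6671, 2.0778)
step 6: θ'=2.0778 (straight) → pose (-0.5779, -0.3163, 2.0778)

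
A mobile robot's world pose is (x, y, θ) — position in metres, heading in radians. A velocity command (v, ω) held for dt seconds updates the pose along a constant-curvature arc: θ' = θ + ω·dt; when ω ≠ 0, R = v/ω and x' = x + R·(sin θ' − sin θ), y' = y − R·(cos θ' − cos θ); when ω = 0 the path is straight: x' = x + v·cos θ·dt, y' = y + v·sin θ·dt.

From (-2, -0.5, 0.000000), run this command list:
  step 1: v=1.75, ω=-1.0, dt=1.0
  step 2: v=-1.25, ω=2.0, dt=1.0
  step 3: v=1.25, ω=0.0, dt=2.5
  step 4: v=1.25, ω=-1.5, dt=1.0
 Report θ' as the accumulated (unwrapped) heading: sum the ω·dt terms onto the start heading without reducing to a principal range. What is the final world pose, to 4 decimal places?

(1.2099, 1.6062, -0.5000)

step 1: θ'=-1.0000 (R=-1.7500) → pose (-0.5274, -1.3045, -1.0000)
step 2: θ'=1.0000 (R=-0.6250) → pose (-1.5793, -1.3045, 1.0000)
step 3: θ'=1.0000 (straight) → pose (0.1092, 1.3251, 1.0000)
step 4: θ'=-0.5000 (R=-0.8333) → pose (1.2099, 1.6062, -0.5000)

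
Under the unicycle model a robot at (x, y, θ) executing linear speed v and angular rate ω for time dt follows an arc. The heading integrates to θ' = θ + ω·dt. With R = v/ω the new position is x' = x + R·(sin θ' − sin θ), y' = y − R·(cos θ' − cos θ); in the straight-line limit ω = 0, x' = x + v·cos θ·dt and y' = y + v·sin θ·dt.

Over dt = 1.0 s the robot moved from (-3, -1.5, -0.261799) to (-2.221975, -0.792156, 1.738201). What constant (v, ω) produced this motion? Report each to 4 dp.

v = 1.2500, ω = 2.0000

Δθ = 1.738201 − -0.261799 = 2.000000
ω = Δθ/dt = 2.000000/1.0 = 2.0000
R = Δx/(sin θ' − sin θ) = 0.6250
v = R·ω = 0.6250·2.0000 = 1.2500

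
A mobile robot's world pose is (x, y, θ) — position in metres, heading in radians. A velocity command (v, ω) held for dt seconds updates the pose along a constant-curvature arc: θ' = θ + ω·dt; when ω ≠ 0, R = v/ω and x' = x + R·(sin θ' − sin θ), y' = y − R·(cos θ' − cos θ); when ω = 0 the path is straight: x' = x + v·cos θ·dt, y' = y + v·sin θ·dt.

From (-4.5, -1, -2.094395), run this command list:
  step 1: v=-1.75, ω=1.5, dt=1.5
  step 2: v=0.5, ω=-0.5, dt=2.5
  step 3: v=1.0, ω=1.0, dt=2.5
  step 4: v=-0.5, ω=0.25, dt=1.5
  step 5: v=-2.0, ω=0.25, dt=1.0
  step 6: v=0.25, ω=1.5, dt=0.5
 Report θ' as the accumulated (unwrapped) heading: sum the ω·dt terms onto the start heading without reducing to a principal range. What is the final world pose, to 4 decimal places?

step 1: θ'=0.1556 (R=-1.1667) → pose (-5.6912, 0.7359, 0.1556)
step 2: θ'=-1.0944 (R=-1.0000) → pose (-4.6475, 0.2066, -1.0944)
step 3: θ'=1.4056 (R=1.0000) → pose (-2.7725, 0.5007, 1.4056)
step 4: θ'=1.7806 (R=-2.0000) → pose (-2.7559, -0.2447, 1.7806)
step 5: θ'=2.0306 (R=-8.0000) → pose (-2.1004, -2.1287, 2.0306)
step 6: θ'=2.7806 (R=0.1667) → pose (-2.1909, -2.0468, 2.7806)

(-2.1909, -2.0468, 2.7806)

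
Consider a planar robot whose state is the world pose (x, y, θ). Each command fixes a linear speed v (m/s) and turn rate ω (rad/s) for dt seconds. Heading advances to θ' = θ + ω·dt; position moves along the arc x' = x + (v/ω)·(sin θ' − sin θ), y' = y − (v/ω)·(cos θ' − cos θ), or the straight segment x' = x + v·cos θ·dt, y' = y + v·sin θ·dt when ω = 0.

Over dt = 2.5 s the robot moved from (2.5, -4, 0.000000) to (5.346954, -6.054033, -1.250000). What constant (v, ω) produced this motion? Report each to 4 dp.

v = 1.5000, ω = -0.5000

Δθ = -1.250000 − 0.000000 = -1.250000
ω = Δθ/dt = -1.250000/2.5 = -0.5000
R = Δx/(sin θ' − sin θ) = -3.0000
v = R·ω = -3.0000·-0.5000 = 1.5000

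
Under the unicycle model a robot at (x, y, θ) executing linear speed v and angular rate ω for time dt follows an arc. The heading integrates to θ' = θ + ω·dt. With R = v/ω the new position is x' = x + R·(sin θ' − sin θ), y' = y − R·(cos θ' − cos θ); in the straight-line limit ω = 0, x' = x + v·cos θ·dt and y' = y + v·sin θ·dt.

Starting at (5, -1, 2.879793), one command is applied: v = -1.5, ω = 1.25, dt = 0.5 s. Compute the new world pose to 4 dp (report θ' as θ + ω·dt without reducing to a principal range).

θ' = 2.8798 + 1.25·0.5 = 3.5048
R = v/ω = -1.5/1.25 = -1.2000
x' = 5 + -1.2000·(sin 3.5048 − sin 2.8798) = 5.7369
y' = -1 − -1.2000·(cos 3.5048 − cos 2.8798) = -0.9626

(5.7369, -0.9626, 3.5048)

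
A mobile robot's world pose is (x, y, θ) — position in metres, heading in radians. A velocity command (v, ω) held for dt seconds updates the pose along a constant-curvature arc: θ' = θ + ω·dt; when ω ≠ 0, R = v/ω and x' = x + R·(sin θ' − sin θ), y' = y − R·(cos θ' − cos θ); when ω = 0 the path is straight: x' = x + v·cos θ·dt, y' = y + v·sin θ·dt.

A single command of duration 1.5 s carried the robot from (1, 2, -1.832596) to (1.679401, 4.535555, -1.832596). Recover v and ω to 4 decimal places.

Δθ = -1.832596 − -1.832596 = 0.000000
ω = Δθ/dt = 0.000000/1.5 = 0.0000
ω = 0 → v = (Δx·cos θ + Δy·sin θ)/dt = -1.7500

v = -1.7500, ω = 0.0000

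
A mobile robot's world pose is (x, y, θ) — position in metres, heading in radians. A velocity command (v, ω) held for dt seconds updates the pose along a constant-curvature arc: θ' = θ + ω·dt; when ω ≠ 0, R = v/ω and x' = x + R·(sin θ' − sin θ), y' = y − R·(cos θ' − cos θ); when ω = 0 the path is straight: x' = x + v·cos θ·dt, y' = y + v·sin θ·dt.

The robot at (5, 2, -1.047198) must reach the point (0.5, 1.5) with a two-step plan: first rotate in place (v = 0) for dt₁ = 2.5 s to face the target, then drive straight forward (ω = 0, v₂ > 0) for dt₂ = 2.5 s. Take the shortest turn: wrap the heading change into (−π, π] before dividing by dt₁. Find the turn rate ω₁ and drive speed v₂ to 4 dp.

heading to target = atan2(1.5−2, 0.5−5) = -3.0309
Δθ = wrap(-3.0309 − -1.0472) = -1.9837; ω₁ = Δθ/dt₁ = -0.7935
distance = √((0.5−5)² + (1.5−2)²) = 4.5277; v₂ = distance/dt₂ = 1.8111

ω₁ = -0.7935, v₂ = 1.8111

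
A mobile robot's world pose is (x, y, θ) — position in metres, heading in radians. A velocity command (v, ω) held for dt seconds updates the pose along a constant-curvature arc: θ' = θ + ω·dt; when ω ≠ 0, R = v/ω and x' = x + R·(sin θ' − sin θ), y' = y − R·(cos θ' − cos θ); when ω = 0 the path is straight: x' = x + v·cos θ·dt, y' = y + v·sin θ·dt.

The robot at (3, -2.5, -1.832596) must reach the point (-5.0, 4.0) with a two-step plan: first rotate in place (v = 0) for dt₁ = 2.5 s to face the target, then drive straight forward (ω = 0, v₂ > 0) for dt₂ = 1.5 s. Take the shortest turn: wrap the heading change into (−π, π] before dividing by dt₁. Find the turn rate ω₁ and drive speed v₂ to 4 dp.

ω₁ = -0.7965, v₂ = 6.8718

heading to target = atan2(4−-2.5, -5−3) = 2.4593
Δθ = wrap(2.4593 − -1.8326) = -1.9913; ω₁ = Δθ/dt₁ = -0.7965
distance = √((-5−3)² + (4−-2.5)²) = 10.3078; v₂ = distance/dt₂ = 6.8718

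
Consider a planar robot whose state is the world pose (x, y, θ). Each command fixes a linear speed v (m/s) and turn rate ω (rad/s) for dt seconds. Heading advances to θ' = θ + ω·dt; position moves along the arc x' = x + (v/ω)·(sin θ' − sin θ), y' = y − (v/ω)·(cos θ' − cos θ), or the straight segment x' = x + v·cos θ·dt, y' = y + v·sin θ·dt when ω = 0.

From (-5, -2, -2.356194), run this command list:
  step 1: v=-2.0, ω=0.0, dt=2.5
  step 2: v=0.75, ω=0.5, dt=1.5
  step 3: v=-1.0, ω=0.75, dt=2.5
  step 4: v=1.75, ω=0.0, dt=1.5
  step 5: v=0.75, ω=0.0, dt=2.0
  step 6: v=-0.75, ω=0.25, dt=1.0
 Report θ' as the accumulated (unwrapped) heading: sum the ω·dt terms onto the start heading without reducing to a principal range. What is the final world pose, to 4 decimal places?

step 1: θ'=-2.3562 (straight) → pose (-1.4645, 1.5355, -2.3562)
step 2: θ'=-1.6062 (R=1.5000) → pose (-1.9029, 0.5280, -1.6062)
step 3: θ'=0.2688 (R=-1.3333) → pose (-3.5895, 1.8606, 0.2688)
step 4: θ'=0.2688 (straight) → pose (-1.0587, 2.5577, 0.2688)
step 5: θ'=0.2688 (straight) → pose (0.3874, 2.9561, 0.2688)
step 6: θ'=0.5188 (R=-3.0000) → pose (-0.3034, 2.6691, 0.5188)

(-0.3034, 2.6691, 0.5188)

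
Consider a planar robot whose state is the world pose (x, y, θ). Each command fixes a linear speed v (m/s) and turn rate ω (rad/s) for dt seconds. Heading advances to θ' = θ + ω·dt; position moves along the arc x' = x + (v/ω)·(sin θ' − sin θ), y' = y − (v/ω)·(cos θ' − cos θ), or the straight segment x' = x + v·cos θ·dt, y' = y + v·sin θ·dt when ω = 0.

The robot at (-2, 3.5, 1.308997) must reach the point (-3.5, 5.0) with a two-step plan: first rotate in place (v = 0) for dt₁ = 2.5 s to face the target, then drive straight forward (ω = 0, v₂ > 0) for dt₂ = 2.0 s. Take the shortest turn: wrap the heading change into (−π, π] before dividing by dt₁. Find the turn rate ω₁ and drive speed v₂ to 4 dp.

ω₁ = 0.4189, v₂ = 1.0607

heading to target = atan2(5−3.5, -3.5−-2) = 2.3562
Δθ = wrap(2.3562 − 1.3090) = 1.0472; ω₁ = Δθ/dt₁ = 0.4189
distance = √((-3.5−-2)² + (5−3.5)²) = 2.1213; v₂ = distance/dt₂ = 1.0607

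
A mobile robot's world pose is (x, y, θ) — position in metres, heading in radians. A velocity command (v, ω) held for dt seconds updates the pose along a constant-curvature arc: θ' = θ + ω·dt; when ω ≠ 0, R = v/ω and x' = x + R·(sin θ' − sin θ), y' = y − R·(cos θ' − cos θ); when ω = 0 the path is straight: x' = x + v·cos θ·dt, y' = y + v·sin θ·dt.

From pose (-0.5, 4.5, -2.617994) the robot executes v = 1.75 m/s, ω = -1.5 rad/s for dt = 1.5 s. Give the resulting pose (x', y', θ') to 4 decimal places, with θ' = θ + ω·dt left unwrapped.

θ' = -2.6180 + -1.5·1.5 = -4.8680
R = v/ω = 1.75/-1.5 = -1.1667
x' = -0.5 + -1.1667·(sin -4.8680 − sin -2.6180) = -2.2359
y' = 4.5 − -1.1667·(cos -4.8680 − cos -2.6180) = 5.6912

(-2.2359, 5.6912, -4.8680)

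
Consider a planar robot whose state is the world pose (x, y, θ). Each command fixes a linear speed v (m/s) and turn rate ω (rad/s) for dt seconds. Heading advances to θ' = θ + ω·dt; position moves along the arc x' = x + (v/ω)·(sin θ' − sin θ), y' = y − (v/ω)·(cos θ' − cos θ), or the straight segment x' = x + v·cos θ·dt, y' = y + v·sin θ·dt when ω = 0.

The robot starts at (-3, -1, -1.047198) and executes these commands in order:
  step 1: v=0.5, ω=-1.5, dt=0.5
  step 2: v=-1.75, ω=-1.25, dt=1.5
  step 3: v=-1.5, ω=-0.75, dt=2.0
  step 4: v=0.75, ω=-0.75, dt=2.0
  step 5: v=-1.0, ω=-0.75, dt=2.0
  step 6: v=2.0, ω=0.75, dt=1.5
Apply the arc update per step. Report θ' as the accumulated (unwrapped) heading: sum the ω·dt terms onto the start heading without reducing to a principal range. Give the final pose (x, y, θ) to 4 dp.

(1.0917, -3.5883, -7.0472)

step 1: θ'=-1.7972 (R=-0.3333) → pose (-2.9638, -1.2415, -1.7972)
step 2: θ'=-3.6722 (R=1.4000) → pose (-0.8911, -0.3483, -3.6722)
step 3: θ'=-5.1722 (R=2.0000) → pose (-0.1109, -2.9608, -5.1722)
step 4: θ'=-6.6722 (R=-1.0000) → pose (1.1645, -2.4793, -6.6722)
step 5: θ'=-8.1722 (R=1.3333) → pose (0.4038, -0.8284, -8.1722)
step 6: θ'=-7.0472 (R=2.6667) → pose (1.0917, -3.5883, -7.0472)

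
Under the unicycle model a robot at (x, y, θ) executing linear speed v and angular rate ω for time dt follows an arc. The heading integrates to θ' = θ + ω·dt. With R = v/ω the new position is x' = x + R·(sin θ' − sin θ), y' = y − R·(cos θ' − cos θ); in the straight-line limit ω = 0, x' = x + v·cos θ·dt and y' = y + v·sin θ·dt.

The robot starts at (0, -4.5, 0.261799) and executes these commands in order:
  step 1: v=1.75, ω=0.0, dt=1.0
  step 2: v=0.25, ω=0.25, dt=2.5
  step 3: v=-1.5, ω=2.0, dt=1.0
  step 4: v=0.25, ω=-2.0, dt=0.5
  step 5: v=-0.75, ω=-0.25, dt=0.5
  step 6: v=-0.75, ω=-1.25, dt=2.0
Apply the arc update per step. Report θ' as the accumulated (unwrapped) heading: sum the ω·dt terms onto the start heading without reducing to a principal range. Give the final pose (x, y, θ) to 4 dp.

(1.6127, -5.7511, -0.7382)

step 1: θ'=0.2618 (straight) → pose (1.6904, -4.0471, 0.2618)
step 2: θ'=0.8868 (R=1.0000) → pose (2.2066, -3.7130, 0.8868)
step 3: θ'=2.8868 (R=-0.7500) → pose (2.5989, -4.9127, 2.8868)
step 4: θ'=1.8868 (R=-0.1250) → pose (2.5116, -4.8306, 1.8868)
step 5: θ'=1.7618 (R=3.0000) → pose (2.6055, -5.1934, 1.7618)
step 6: θ'=-0.7382 (R=0.6000) → pose (1.6127, -5.7511, -0.7382)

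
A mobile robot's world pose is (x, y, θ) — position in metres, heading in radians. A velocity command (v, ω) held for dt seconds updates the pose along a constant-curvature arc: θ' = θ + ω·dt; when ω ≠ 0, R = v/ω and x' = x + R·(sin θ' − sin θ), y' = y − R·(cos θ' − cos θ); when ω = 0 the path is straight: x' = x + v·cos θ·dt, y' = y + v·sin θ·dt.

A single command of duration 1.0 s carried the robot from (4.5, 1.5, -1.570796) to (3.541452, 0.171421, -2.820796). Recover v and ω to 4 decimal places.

Δθ = -2.820796 − -1.570796 = -1.250000
ω = Δθ/dt = -1.250000/1.0 = -1.2500
R = −Δy/(cos θ' − cos θ) = -1.4000
v = R·ω = -1.4000·-1.2500 = 1.7500

v = 1.7500, ω = -1.2500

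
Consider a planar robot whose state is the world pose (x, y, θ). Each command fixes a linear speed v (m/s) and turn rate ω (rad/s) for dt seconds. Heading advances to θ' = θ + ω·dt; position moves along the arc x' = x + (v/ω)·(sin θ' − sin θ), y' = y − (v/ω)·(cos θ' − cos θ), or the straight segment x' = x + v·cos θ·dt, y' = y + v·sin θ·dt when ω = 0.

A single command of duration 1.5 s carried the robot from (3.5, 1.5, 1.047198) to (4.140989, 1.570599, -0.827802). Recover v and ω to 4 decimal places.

v = 0.5000, ω = -1.2500

Δθ = -0.827802 − 1.047198 = -1.875000
ω = Δθ/dt = -1.875000/1.5 = -1.2500
R = Δx/(sin θ' − sin θ) = -0.4000
v = R·ω = -0.4000·-1.2500 = 0.5000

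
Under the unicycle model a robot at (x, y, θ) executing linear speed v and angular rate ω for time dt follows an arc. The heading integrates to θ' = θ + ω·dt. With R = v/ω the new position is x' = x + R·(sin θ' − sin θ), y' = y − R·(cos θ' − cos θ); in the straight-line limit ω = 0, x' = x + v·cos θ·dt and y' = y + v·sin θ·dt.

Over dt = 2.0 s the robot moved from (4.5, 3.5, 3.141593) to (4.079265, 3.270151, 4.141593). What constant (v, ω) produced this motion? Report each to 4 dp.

Δθ = 4.141593 − 3.141593 = 1.000000
ω = Δθ/dt = 1.000000/2.0 = 0.5000
R = Δx/(sin θ' − sin θ) = 0.5000
v = R·ω = 0.5000·0.5000 = 0.2500

v = 0.2500, ω = 0.5000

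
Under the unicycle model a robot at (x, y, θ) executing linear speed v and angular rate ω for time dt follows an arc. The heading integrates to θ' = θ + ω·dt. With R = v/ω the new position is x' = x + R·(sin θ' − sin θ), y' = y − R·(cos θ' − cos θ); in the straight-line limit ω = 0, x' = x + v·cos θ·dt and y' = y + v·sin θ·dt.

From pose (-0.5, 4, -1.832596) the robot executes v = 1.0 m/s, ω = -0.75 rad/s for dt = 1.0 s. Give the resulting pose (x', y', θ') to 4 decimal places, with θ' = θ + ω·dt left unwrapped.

θ' = -1.8326 + -0.75·1.0 = -2.5826
R = v/ω = 1.0/-0.75 = -1.3333
x' = -0.5 + -1.3333·(sin -2.5826 − sin -1.8326) = -1.0808
y' = 4 − -1.3333·(cos -2.5826 − cos -1.8326) = 3.2147

(-1.0808, 3.2147, -2.5826)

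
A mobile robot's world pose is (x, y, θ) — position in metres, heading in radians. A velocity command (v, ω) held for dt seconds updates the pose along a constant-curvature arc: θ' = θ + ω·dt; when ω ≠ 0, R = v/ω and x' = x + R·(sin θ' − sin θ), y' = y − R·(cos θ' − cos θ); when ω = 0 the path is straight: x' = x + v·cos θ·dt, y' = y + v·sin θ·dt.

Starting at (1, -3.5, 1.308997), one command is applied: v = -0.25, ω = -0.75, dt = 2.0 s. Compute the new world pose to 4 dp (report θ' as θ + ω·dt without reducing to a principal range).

θ' = 1.3090 + -0.75·2.0 = -0.1910
R = v/ω = -0.25/-0.75 = 0.3333
x' = 1 + 0.3333·(sin -0.1910 − sin 1.3090) = 0.6147
y' = -3.5 − 0.3333·(cos -0.1910 − cos 1.3090) = -3.7410

(0.6147, -3.7410, -0.1910)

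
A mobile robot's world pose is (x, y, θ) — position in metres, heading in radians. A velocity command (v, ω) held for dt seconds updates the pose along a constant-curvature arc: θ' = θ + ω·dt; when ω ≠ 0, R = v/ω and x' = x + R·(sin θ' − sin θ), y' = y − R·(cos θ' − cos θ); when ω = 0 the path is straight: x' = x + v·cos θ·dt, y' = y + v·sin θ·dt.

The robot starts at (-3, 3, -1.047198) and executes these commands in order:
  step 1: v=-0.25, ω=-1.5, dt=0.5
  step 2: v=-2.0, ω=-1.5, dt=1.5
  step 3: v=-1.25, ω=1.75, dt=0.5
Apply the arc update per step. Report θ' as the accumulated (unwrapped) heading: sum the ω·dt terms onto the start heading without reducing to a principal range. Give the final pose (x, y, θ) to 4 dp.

(-0.1296, 3.3713, -3.1722)

step 1: θ'=-1.7972 (R=0.1667) → pose (-3.0181, 3.1207, -1.7972)
step 2: θ'=-4.0472 (R=1.3333) → pose (-0.6697, 3.6444, -4.0472)
step 3: θ'=-3.1722 (R=-0.7143) → pose (-0.1296, 3.3713, -3.1722)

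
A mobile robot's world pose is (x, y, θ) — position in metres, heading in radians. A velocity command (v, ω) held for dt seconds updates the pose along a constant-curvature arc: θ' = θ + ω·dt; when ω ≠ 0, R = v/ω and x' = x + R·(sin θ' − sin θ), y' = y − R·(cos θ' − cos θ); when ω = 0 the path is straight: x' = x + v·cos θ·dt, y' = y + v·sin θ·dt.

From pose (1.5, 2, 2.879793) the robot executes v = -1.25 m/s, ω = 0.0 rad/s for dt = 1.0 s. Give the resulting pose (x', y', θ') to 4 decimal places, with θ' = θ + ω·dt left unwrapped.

θ' = 2.8798 + 0.0·1.0 = 2.8798
ω = 0 → straight: x' = 1.5 + -1.25·cos(2.8798)·1.0 = 2.7074
y' = 2 + -1.25·sin(2.8798)·1.0 = 1.6765

(2.7074, 1.6765, 2.8798)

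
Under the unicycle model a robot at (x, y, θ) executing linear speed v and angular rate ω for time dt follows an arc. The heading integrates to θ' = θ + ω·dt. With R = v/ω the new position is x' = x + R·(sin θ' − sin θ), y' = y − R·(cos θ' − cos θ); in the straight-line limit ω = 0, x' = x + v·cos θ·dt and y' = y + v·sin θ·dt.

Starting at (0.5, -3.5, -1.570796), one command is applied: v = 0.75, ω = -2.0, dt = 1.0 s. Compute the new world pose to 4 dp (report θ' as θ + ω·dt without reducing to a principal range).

(-0.0311, -3.8410, -3.5708)

θ' = -1.5708 + -2.0·1.0 = -3.5708
R = v/ω = 0.75/-2.0 = -0.3750
x' = 0.5 + -0.3750·(sin -3.5708 − sin -1.5708) = -0.0311
y' = -3.5 − -0.3750·(cos -3.5708 − cos -1.5708) = -3.8410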